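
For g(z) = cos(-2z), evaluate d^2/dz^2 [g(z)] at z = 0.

-4

Compute the successive derivatives at the expansion point and divide by k!.
From the series, [z^2] g = -2; multiply by 2! = 2 to get -4.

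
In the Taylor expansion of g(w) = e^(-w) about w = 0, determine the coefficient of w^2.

1/2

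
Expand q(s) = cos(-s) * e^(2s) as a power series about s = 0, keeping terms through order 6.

Take the Cauchy product of the two expansions.
q(0) = 1
q′(0) = 2
q′′(0) = 3
q′′′(0) = 2
q^(4)(0) = -7
q^(5)(0) = -38
q^(6)(0) = -117
Dividing each by k! gives the coefficients c_0, ..., c_6.

-13*s^6/80 - 19*s^5/60 - 7*s^4/24 + s^3/3 + 3*s^2/2 + 2*s + 1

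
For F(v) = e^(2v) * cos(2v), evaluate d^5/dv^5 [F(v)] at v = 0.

Write out both Maclaurin series and multiply, keeping only the needed powers.
The coefficient of v^5 in the expansion is -16/15, so F^(5)(0) = 5! * (-16/15) = -128.

-128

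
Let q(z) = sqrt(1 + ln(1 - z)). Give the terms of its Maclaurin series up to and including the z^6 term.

Let u equal the inner series; expand the outer function in u and truncate.
q(0) = 1
q′(0) = -1/2
q′′(0) = -3/4
q′′′(0) = -17/8
q^(4)(0) = -143/16
q^(5)(0) = -1609/32
q^(6)(0) = -22819/64
The Taylor polynomial is Σ q^(k)(0)/k! · z^k.

-22819*z^6/46080 - 1609*z^5/3840 - 143*z^4/384 - 17*z^3/48 - 3*z^2/8 - z/2 + 1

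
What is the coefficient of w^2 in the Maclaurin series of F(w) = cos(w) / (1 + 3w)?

Write out both Maclaurin series and multiply, keeping only the needed powers.
[w^0] = 1;  [w^1] = -3;  [w^2] = 17/2.

17/2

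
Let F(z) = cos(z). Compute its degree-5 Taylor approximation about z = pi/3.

-sqrt(3)*(z - pi/3)^5/240 + (z - pi/3)^4/48 + sqrt(3)*(z - pi/3)^3/12 - (z - pi/3)^2/4 - sqrt(3)*(z - pi/3)/2 + 1/2

F(pi/3) = 1/2
F′(pi/3) = -sqrt(3)/2
F′′(pi/3) = -1/2
F′′′(pi/3) = sqrt(3)/2
F^(4)(pi/3) = 1/2
F^(5)(pi/3) = -sqrt(3)/2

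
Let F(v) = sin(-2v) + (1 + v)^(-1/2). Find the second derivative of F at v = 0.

Add the two expansions coefficient-wise.
The coefficient of v^2 in the expansion is 3/8, so F′′(0) = 2! * (3/8) = 3/4.

3/4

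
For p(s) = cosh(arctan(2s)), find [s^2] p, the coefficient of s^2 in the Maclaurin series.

Substitute the inner expansion into the outer series and collect powers.
[s^0] = 1;  [s^1] = 0;  [s^2] = 2.

2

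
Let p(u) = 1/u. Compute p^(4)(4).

3/128

Differentiate repeatedly and evaluate at the center.
From the series, [(u - 4)^4] p = 1/1024; multiply by 4! = 24 to get 3/128.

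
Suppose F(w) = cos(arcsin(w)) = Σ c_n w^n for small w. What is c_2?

-1/2

Substitute the inner expansion into the outer series and collect powers.
F(0) = 1
F′(0) = 0
F′′(0) = -1
So c_2 = F′′(0)/2! = -1/2.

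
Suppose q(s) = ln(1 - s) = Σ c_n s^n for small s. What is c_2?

q(0) = 0
q′(0) = -1
q′′(0) = -1
So c_2 = q′′(0)/2! = -1/2.

-1/2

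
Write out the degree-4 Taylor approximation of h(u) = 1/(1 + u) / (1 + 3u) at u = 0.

121*u^4 - 40*u^3 + 13*u^2 - 4*u + 1

Multiply the two series term by term and collect like powers.
h(0) = 1
h′(0) = -4
h′′(0) = 26
h′′′(0) = -240
h^(4)(0) = 2904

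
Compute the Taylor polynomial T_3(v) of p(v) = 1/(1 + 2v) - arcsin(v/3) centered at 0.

Add the two expansions coefficient-wise.
p(0) = 1
p′(0) = -7/3
p′′(0) = 8
p′′′(0) = -1297/27

-1297*v^3/162 + 4*v^2 - 7*v/3 + 1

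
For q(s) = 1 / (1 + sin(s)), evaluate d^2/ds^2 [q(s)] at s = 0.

2

Expand as Σ (-1)^k u^k with u equal to the inner function's series.
The coefficient of s^2 in the expansion is 1, so q′′(0) = 2! * (1) = 2.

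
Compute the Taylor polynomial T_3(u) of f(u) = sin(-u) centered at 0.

Use the known series and substitute for the argument.
[u^0] = 0;  [u^1] = -1;  [u^2] = 0;  [u^3] = 1/6.

u^3/6 - u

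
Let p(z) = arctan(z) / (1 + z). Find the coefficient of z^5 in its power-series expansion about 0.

Write out both Maclaurin series and multiply, keeping only the needed powers.
p(0) = 0
p′(0) = 1
p′′(0) = -2
p′′′(0) = 4
p^(4)(0) = -16
p^(5)(0) = 104
Dividing each by k! gives the coefficients c_0, ..., c_5.

13/15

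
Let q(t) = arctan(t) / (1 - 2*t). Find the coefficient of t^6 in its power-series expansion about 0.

446/15

Multiply the numerator's expansion by the denominator's geometric series.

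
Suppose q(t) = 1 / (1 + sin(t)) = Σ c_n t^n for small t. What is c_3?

Use the geometric series for the reciprocal, then substitute.

-5/6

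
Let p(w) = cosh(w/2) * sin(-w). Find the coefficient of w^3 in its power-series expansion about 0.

Expand each factor separately, then convolve coefficients.
[w^0] = 0;  [w^1] = -1;  [w^2] = 0;  [w^3] = 1/24.

1/24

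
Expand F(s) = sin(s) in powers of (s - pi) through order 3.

F(pi) = 0
F′(pi) = -1
F′′(pi) = 0
F′′′(pi) = 1
Then c_k = F^(k)(pi)/k! gives each Taylor coefficient.

(s - pi)^3/6 - (s - pi)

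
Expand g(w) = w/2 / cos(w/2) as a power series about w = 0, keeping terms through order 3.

w^3/16 + w/2

Write the quotient as an unknown series and match coefficients against numerator = denominator · series.
g(0) = 0
g′(0) = 1/2
g′′(0) = 0
g′′′(0) = 3/8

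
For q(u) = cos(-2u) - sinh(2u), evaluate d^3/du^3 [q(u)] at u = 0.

-8

Combine the two series term by term.
The coefficient of u^3 in the expansion is -4/3, so q′′′(0) = 3! * (-4/3) = -8.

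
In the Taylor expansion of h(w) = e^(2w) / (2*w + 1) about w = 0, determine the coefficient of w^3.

Use 1/(1 - r) = Σ r^k on the denominator, then take the Cauchy product.
h(0) = 1
h′(0) = 0
h′′(0) = 4
h′′′(0) = -16
So c_3 = h′′′(0)/3! = -8/3.

-8/3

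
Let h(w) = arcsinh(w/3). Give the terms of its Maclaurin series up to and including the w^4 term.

h(0) = 0
h′(0) = 1/3
h′′(0) = 0
h′′′(0) = -1/27
h^(4)(0) = 0
Dividing each by k! gives the coefficients c_0, ..., c_4.

-w^3/162 + w/3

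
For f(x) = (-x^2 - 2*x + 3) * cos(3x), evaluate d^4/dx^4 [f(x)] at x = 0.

Multiply each power in the prefactor through the base expansion.
The coefficient of x^4 in the expansion is 117/8, so f^(4)(0) = 4! * (117/8) = 351.

351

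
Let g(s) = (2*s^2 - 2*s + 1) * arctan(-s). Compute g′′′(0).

Multiply each power in the prefactor through the base expansion.
The coefficient of s^3 in the expansion is -5/3, so g′′′(0) = 3! * (-5/3) = -10.

-10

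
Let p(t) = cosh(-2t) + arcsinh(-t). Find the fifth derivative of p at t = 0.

-9

Combine the two series term by term.
The coefficient of t^5 in the expansion is -3/40, so p^(5)(0) = 5! * (-3/40) = -9.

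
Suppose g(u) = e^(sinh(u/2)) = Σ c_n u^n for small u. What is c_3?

Compose series: expand the inner function first, then feed it into the outer expansion.
[u^0] = 1;  [u^1] = 1/2;  [u^2] = 1/8;  [u^3] = 1/24.

1/24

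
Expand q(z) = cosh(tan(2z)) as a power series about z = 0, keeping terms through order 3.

Substitute the inner expansion into the outer series and collect powers.
q(0) = 1
q′(0) = 0
q′′(0) = 4
q′′′(0) = 0

2*z^2 + 1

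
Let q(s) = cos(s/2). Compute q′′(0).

From the series, [s^2] q = -1/8; multiply by 2! = 2 to get -1/4.

-1/4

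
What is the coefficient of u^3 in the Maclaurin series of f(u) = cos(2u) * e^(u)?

Write out both Maclaurin series and multiply, keeping only the needed powers.
f(0) = 1
f′(0) = 1
f′′(0) = -3
f′′′(0) = -11
So c_3 = f′′′(0)/3! = -11/6.

-11/6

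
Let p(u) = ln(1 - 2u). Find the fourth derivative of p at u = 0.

From the series, [u^4] p = -4; multiply by 4! = 24 to get -96.

-96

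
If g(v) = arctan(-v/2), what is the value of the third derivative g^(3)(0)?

1/4

The coefficient of v^3 in the expansion is 1/24, so g′′′(0) = 3! * (1/24) = 1/4.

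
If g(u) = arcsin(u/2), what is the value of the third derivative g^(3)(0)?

1/8

From the series, [u^3] g = 1/48; multiply by 3! = 6 to get 1/8.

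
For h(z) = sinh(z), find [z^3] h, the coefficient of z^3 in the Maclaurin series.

1/6

h(0) = 0
h′(0) = 1
h′′(0) = 0
h′′′(0) = 1
Dividing each by k! gives the coefficients c_0, ..., c_3.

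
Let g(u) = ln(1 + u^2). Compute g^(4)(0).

-12

The coefficient of u^4 in the expansion is -1/2, so g^(4)(0) = 4! * (-1/2) = -12.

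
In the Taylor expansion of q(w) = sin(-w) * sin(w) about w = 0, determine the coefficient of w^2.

-1

Write out both Maclaurin series and multiply, keeping only the needed powers.
[w^0] = 0;  [w^1] = 0;  [w^2] = -1.
So c_2 = q′′(0)/2! = -1.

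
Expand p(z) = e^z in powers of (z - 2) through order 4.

(z - 2)^4*e^(2)/24 + (z - 2)^3*e^(2)/6 + (z - 2)^2*e^(2)/2 + (z - 2)*e^(2) + e^(2)

p(2) = e^(2)
p′(2) = e^(2)
p′′(2) = e^(2)
p′′′(2) = e^(2)
p^(4)(2) = e^(2)
The Taylor polynomial is Σ p^(k)(2)/k! · (z - 2)^k.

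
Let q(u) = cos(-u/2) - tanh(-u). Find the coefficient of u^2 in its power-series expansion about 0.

-1/8

Expand each term separately and add.
[u^0] = 1;  [u^1] = 1;  [u^2] = -1/8.
So c_2 = q′′(0)/2! = -1/8.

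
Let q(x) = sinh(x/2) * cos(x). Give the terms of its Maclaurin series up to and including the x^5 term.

41*x^5/3840 - 11*x^3/48 + x/2

Write out both Maclaurin series and multiply, keeping only the needed powers.
q(0) = 0
q′(0) = 1/2
q′′(0) = 0
q′′′(0) = -11/8
q^(4)(0) = 0
q^(5)(0) = 41/32
The Taylor polynomial is Σ q^(k)(0)/k! · x^k.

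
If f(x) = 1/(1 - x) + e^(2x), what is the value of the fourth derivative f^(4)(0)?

40

Expand each term separately and add.
The coefficient of x^4 in the expansion is 5/3, so f^(4)(0) = 4! * (5/3) = 40.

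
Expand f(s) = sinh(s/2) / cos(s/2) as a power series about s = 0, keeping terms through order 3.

s^3/12 + s/2

Divide the numerator series by the denominator series (power-series long division).
f(0) = 0
f′(0) = 1/2
f′′(0) = 0
f′′′(0) = 1/2
Dividing each by k! gives the coefficients c_0, ..., c_3.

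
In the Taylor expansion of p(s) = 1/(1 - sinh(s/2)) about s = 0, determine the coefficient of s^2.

Compose series: expand the inner function first, then feed it into the outer expansion.
p(0) = 1
p′(0) = 1/2
p′′(0) = 1/2

1/4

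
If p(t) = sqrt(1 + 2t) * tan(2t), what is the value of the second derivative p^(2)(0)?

4

Take the Cauchy product of the two expansions.
From the series, [t^2] p = 2; multiply by 2! = 2 to get 4.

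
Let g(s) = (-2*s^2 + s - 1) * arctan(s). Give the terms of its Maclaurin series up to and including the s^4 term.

-s^4/3 - 5*s^3/3 + s^2 - s

Distribute the polynomial across the series and collect like powers.
g(0) = 0
g′(0) = -1
g′′(0) = 2
g′′′(0) = -10
g^(4)(0) = -8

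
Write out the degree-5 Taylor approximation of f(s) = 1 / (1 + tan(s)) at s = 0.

-32*s^5/15 + 5*s^4/3 - 4*s^3/3 + s^2 - s + 1

Use the geometric series for the reciprocal, then substitute.
f(0) = 1
f′(0) = -1
f′′(0) = 2
f′′′(0) = -8
f^(4)(0) = 40
f^(5)(0) = -256
Dividing each by k! gives the coefficients c_0, ..., c_5.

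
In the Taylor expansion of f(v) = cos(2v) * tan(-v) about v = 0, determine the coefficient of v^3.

5/3

Take the Cauchy product of the two expansions.
[v^0] = 0;  [v^1] = -1;  [v^2] = 0;  [v^3] = 5/3.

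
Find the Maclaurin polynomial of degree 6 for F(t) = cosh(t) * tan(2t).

Expand each factor separately, then convolve coefficients.
F(0) = 0
F′(0) = 2
F′′(0) = 0
F′′′(0) = 22
F^(4)(0) = 0
F^(5)(0) = 682
F^(6)(0) = 0

341*t^5/60 + 11*t^3/3 + 2*t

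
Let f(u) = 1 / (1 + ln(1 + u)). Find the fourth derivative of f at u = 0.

88

Expand as Σ (-1)^k u^k with u equal to the inner function's series.
From the series, [u^4] f = 11/3; multiply by 4! = 24 to get 88.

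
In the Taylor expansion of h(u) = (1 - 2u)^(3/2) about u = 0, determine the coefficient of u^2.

Compute the successive derivatives at the expansion point and divide by k!.

3/2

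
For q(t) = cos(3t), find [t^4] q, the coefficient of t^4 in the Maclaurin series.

q(0) = 1
q′(0) = 0
q′′(0) = -9
q′′′(0) = 0
q^(4)(0) = 81

27/8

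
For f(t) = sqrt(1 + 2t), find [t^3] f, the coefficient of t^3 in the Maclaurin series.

1/2

f(0) = 1
f′(0) = 1
f′′(0) = -1
f′′′(0) = 3
So c_3 = f′′′(0)/3! = 1/2.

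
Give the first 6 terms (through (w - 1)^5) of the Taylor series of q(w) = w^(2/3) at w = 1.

14*(w - 1)^5/729 - 7*(w - 1)^4/243 + 4*(w - 1)^3/81 - (w - 1)^2/9 + 2*(w - 1)/3 + 1

Apply the Taylor formula c_k = f^(k)(a)/k!.
[(w - 1)^0] = 1;  [(w - 1)^1] = 2/3;  [(w - 1)^2] = -1/9;  [(w - 1)^3] = 4/81;  [(w - 1)^4] = -7/243;  [(w - 1)^5] = 14/729.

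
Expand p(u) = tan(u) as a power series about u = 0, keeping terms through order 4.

[u^0] = 0;  [u^1] = 1;  [u^2] = 0;  [u^3] = 1/3;  [u^4] = 0.

u^3/3 + u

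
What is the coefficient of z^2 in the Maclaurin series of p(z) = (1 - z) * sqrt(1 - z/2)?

7/32

Multiply each power in the prefactor through the base expansion.
[z^0] = 1;  [z^1] = -5/4;  [z^2] = 7/32.
So c_2 = p′′(0)/2! = 7/32.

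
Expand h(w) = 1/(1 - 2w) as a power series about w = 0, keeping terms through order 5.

32*w^5 + 16*w^4 + 8*w^3 + 4*w^2 + 2*w + 1

h(0) = 1
h′(0) = 2
h′′(0) = 8
h′′′(0) = 48
h^(4)(0) = 384
h^(5)(0) = 3840
Then c_k = h^(k)(0)/k! gives each Taylor coefficient.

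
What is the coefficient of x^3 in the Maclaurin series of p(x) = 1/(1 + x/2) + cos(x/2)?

Combine the two series term by term.
p(0) = 2
p′(0) = -1/2
p′′(0) = 1/4
p′′′(0) = -3/4
Dividing each by k! gives the coefficients c_0, ..., c_3.

-1/8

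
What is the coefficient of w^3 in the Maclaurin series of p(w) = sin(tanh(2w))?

Substitute the inner expansion into the outer series and collect powers.
[w^0] = 0;  [w^1] = 2;  [w^2] = 0;  [w^3] = -4.

-4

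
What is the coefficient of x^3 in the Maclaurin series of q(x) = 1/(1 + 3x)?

-27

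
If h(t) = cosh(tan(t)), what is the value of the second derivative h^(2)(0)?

1

Plug the Maclaurin series of the inner function into that of the outer and collect terms.
The coefficient of t^2 in the expansion is 1/2, so h′′(0) = 2! * (1/2) = 1.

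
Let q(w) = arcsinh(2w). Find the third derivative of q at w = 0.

-8

From the series, [w^3] q = -4/3; multiply by 3! = 6 to get -8.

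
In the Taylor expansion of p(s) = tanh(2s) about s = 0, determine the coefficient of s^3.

-8/3

p(0) = 0
p′(0) = 2
p′′(0) = 0
p′′′(0) = -16
Dividing each by k! gives the coefficients c_0, ..., c_3.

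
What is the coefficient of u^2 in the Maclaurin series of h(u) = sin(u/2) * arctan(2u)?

Take the Cauchy product of the two expansions.
h(0) = 0
h′(0) = 0
h′′(0) = 2
So c_2 = h′′(0)/2! = 1.

1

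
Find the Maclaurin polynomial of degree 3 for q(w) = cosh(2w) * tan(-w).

-7*w^3/3 - w

Expand each factor separately, then convolve coefficients.
q(0) = 0
q′(0) = -1
q′′(0) = 0
q′′′(0) = -14
The Taylor polynomial is Σ q^(k)(0)/k! · w^k.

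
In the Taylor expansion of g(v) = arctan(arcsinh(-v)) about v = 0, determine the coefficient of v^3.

1/2

Let u equal the inner series; expand the outer function in u and truncate.
g(0) = 0
g′(0) = -1
g′′(0) = 0
g′′′(0) = 3
So c_3 = g′′′(0)/3! = 1/2.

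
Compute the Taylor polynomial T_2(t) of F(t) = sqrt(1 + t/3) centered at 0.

-t^2/72 + t/6 + 1

F(0) = 1
F′(0) = 1/6
F′′(0) = -1/36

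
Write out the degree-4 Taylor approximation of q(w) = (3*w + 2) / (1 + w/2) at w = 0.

-w^4/4 + w^3/2 - w^2 + 2*w + 2

Shift and add copies of the series according to the polynomial's terms.
q(0) = 2
q′(0) = 2
q′′(0) = -2
q′′′(0) = 3
q^(4)(0) = -6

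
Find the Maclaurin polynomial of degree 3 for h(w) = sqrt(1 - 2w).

h(0) = 1
h′(0) = -1
h′′(0) = -1
h′′′(0) = -3

-w^3/2 - w^2/2 - w + 1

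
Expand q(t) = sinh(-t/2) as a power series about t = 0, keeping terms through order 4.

-t^3/48 - t/2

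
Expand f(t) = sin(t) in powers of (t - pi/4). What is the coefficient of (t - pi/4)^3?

-sqrt(2)/12

c_3 = f′′′(pi/4)/3! = -sqrt(2)/12.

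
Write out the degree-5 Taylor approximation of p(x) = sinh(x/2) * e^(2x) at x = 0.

1441*x^5/3840 + 17*x^4/24 + 49*x^3/48 + x^2 + x/2

Multiply the two series term by term and collect like powers.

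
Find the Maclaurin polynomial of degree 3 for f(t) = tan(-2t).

Apply the Taylor formula c_k = f^(k)(a)/k!.
f(0) = 0
f′(0) = -2
f′′(0) = 0
f′′′(0) = -16
Then c_k = f^(k)(0)/k! gives each Taylor coefficient.

-8*t^3/3 - 2*t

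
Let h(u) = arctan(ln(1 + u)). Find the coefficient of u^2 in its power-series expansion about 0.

Plug the Maclaurin series of the inner function into that of the outer and collect terms.
h(0) = 0
h′(0) = 1
h′′(0) = -1
So c_2 = h′′(0)/2! = -1/2.

-1/2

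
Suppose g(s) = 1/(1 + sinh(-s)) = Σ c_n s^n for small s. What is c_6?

77/45

Plug the Maclaurin series of the inner function into that of the outer and collect terms.
g(0) = 1
g′(0) = 1
g′′(0) = 2
g′′′(0) = 7
g^(4)(0) = 32
g^(5)(0) = 181
g^(6)(0) = 1232
So c_6 = g^(6)(0)/6! = 77/45.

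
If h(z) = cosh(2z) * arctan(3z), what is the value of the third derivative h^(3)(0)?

Write out both Maclaurin series and multiply, keeping only the needed powers.
The coefficient of z^3 in the expansion is -3, so h′′′(0) = 3! * (-3) = -18.

-18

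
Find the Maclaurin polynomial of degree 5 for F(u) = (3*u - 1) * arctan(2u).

-32*u^5/5 - 8*u^4 + 8*u^3/3 + 6*u^2 - 2*u

Distribute the polynomial across the series and collect like powers.
F(0) = 0
F′(0) = -2
F′′(0) = 12
F′′′(0) = 16
F^(4)(0) = -192
F^(5)(0) = -768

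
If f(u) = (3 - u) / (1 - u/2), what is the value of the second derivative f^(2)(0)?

Distribute the polynomial across the series and collect like powers.
The coefficient of u^2 in the expansion is 1/4, so f′′(0) = 2! * (1/4) = 1/2.

1/2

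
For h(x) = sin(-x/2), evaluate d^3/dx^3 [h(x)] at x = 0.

Differentiate repeatedly and evaluate at the center.
The coefficient of x^3 in the expansion is 1/48, so h′′′(0) = 3! * (1/48) = 1/8.

1/8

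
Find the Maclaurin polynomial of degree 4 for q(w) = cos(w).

Differentiate repeatedly and evaluate at the center.
[w^0] = 1;  [w^1] = 0;  [w^2] = -1/2;  [w^3] = 0;  [w^4] = 1/24.

w^4/24 - w^2/2 + 1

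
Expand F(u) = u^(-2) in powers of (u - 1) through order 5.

F(1) = 1
F′(1) = -2
F′′(1) = 6
F′′′(1) = -24
F^(4)(1) = 120
F^(5)(1) = -720

-6*(u - 1)^5 + 5*(u - 1)^4 - 4*(u - 1)^3 + 3*(u - 1)^2 - 2*(u - 1) + 1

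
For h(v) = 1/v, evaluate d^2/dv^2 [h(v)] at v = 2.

Apply the Taylor formula c_k = f^(k)(a)/k!.
From the series, [(v - 2)^2] h = 1/8; multiply by 2! = 2 to get 1/4.

1/4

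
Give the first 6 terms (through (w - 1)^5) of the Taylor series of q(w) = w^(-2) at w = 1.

Differentiate repeatedly and evaluate at the center.
q(1) = 1
q′(1) = -2
q′′(1) = 6
q′′′(1) = -24
q^(4)(1) = 120
q^(5)(1) = -720
Dividing each by k! gives the coefficients c_0, ..., c_5.

-6*(w - 1)^5 + 5*(w - 1)^4 - 4*(w - 1)^3 + 3*(w - 1)^2 - 2*(w - 1) + 1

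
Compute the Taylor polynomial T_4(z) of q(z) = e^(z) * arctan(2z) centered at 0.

Take the Cauchy product of the two expansions.

-7*z^4/3 - 5*z^3/3 + 2*z^2 + 2*z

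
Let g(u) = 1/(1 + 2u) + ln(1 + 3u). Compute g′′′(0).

6

Add the two expansions coefficient-wise.
The coefficient of u^3 in the expansion is 1, so g′′′(0) = 3! * (1) = 6.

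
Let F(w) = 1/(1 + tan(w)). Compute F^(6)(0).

Let u equal the inner series; expand the outer function in u and truncate.
The coefficient of w^6 in the expansion is 122/45, so F^(6)(0) = 6! * (122/45) = 1952.

1952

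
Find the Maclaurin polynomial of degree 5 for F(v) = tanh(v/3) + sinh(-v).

Combine the two series term by term.

-227*v^5/29160 - 29*v^3/162 - 2*v/3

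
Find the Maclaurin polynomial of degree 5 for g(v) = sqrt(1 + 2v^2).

-v^4/2 + v^2 + 1

Compute the successive derivatives at the expansion point and divide by k!.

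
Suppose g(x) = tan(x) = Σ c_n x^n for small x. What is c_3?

1/3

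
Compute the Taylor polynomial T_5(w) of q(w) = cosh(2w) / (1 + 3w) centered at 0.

-299*w^5 + 299*w^4/3 - 33*w^3 + 11*w^2 - 3*w + 1

Take the Cauchy product of the two expansions.
q(0) = 1
q′(0) = -3
q′′(0) = 22
q′′′(0) = -198
q^(4)(0) = 2392
q^(5)(0) = -35880
Dividing each by k! gives the coefficients c_0, ..., c_5.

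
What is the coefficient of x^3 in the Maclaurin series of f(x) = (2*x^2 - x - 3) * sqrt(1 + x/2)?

Shift and add copies of the series according to the polynomial's terms.
f(0) = -3
f′(0) = -7/4
f′′(0) = 59/16
f′′′(0) = 195/64
So c_3 = f′′′(0)/3! = 65/128.

65/128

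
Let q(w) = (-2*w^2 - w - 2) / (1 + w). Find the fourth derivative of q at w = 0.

-72

Multiply each power in the prefactor through the base expansion.
From the series, [w^4] q = -3; multiply by 4! = 24 to get -72.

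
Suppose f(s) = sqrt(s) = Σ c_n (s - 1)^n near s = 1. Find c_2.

c_2 = f′′(1)/2! = -1/8.

-1/8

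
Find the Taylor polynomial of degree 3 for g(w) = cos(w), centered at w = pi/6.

(w - pi/6)^3/12 - sqrt(3)*(w - pi/6)^2/4 - (w - pi/6)/2 + sqrt(3)/2

Apply the Taylor formula c_k = f^(k)(a)/k!.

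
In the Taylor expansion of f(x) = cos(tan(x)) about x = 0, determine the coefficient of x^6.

Substitute the inner expansion into the outer series and collect powers.
f(0) = 1
f′(0) = 0
f′′(0) = -1
f′′′(0) = 0
f^(4)(0) = -7
f^(5)(0) = 0
f^(6)(0) = -97

-97/720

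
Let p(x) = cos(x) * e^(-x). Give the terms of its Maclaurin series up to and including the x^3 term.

Write out both Maclaurin series and multiply, keeping only the needed powers.
[x^0] = 1;  [x^1] = -1;  [x^2] = 0;  [x^3] = 1/3.

x^3/3 - x + 1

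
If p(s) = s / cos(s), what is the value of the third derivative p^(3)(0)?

Invert the denominator's series and multiply.
From the series, [s^3] p = 1/2; multiply by 3! = 6 to get 3.

3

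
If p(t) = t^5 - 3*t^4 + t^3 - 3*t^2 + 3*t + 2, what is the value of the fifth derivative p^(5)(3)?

120

From the series, [(t - 3)^5] p = 1; multiply by 5! = 120 to get 120.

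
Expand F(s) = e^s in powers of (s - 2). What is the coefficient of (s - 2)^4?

e^(2)/24

F(2) = e^(2)
F′(2) = e^(2)
F′′(2) = e^(2)
F′′′(2) = e^(2)
F^(4)(2) = e^(2)
So c_4 = F^(4)(2)/4! = e^(2)/24.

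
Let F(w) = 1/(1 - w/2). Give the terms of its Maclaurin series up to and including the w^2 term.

w^2/4 + w/2 + 1

Compute the successive derivatives at the expansion point and divide by k!.
[w^0] = 1;  [w^1] = 1/2;  [w^2] = 1/4.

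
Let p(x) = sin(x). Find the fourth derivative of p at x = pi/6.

1/2

From the series, [(x - pi/6)^4] p = 1/48; multiply by 4! = 24 to get 1/2.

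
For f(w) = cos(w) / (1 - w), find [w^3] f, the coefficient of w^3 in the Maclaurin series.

Expand each factor separately, then convolve coefficients.
f(0) = 1
f′(0) = 1
f′′(0) = 1
f′′′(0) = 3
Dividing each by k! gives the coefficients c_0, ..., c_3.

1/2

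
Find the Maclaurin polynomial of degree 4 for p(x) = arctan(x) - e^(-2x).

-2*x^4/3 + x^3 - 2*x^2 + 3*x - 1

Expand each term separately and add.
p(0) = -1
p′(0) = 3
p′′(0) = -4
p′′′(0) = 6
p^(4)(0) = -16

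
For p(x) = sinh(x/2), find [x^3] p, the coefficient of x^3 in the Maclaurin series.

1/48

p(0) = 0
p′(0) = 1/2
p′′(0) = 0
p′′′(0) = 1/8
Dividing each by k! gives the coefficients c_0, ..., c_3.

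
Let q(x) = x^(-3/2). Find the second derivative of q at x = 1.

From the series, [(x - 1)^2] q = 15/8; multiply by 2! = 2 to get 15/4.

15/4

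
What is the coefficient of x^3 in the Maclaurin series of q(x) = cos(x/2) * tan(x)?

5/24

Take the Cauchy product of the two expansions.
q(0) = 0
q′(0) = 1
q′′(0) = 0
q′′′(0) = 5/4
Then c_k = q^(k)(0)/k! gives each Taylor coefficient.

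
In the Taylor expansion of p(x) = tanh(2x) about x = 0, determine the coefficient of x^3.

-8/3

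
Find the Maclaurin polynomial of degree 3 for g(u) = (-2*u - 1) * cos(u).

u^3 + u^2/2 - 2*u - 1

Distribute the polynomial across the series and collect like powers.
g(0) = -1
g′(0) = -2
g′′(0) = 1
g′′′(0) = 6
Then c_k = g^(k)(0)/k! gives each Taylor coefficient.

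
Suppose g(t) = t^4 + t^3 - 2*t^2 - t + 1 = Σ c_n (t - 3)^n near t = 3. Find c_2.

61

g(3) = 88
g′(3) = 122
g′′(3) = 122
So c_2 = g′′(3)/2! = 61.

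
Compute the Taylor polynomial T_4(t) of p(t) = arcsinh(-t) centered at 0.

t^3/6 - t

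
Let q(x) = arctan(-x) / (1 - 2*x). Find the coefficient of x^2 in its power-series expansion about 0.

-2

Multiply the numerator's expansion by the denominator's geometric series.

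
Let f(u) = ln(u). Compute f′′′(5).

From the series, [(u - 5)^3] f = 1/375; multiply by 3! = 6 to get 2/125.

2/125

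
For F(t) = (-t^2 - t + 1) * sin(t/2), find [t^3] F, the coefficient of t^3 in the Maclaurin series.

-25/48

Shift and add copies of the series according to the polynomial's terms.
F(0) = 0
F′(0) = 1/2
F′′(0) = -1
F′′′(0) = -25/8
So c_3 = F′′′(0)/3! = -25/48.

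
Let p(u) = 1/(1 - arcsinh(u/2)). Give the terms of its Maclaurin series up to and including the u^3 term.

Let u equal the inner series; expand the outer function in u and truncate.
[u^0] = 1;  [u^1] = 1/2;  [u^2] = 1/4;  [u^3] = 5/48.

5*u^3/48 + u^2/4 + u/2 + 1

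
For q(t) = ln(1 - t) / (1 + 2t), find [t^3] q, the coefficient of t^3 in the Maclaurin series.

-10/3

Write out both Maclaurin series and multiply, keeping only the needed powers.
q(0) = 0
q′(0) = -1
q′′(0) = 3
q′′′(0) = -20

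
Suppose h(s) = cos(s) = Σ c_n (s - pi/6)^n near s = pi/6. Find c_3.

1/12

h(pi/6) = sqrt(3)/2
h′(pi/6) = -1/2
h′′(pi/6) = -sqrt(3)/2
h′′′(pi/6) = 1/2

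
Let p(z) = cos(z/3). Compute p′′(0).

-1/9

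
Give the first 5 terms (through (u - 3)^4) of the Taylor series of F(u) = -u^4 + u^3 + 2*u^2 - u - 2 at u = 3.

F(3) = -41
F′(3) = -70
F′′(3) = -86
F′′′(3) = -66
F^(4)(3) = -24
Then c_k = F^(k)(3)/k! gives each Taylor coefficient.

-(u - 3)^4 - 11*(u - 3)^3 - 43*(u - 3)^2 - 70*(u - 3) - 41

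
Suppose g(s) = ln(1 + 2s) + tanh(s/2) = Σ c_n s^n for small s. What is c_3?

21/8

Combine the two series term by term.
g(0) = 0
g′(0) = 5/2
g′′(0) = -4
g′′′(0) = 63/4
Then c_k = g^(k)(0)/k! gives each Taylor coefficient.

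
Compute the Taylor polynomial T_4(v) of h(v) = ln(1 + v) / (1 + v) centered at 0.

-25*v^4/12 + 11*v^3/6 - 3*v^2/2 + v

Multiply the two series term by term and collect like powers.
h(0) = 0
h′(0) = 1
h′′(0) = -3
h′′′(0) = 11
h^(4)(0) = -50
Dividing each by k! gives the coefficients c_0, ..., c_4.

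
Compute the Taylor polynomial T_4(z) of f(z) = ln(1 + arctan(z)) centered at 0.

z^4/12 - z^2/2 + z

Plug the Maclaurin series of the inner function into that of the outer and collect terms.
f(0) = 0
f′(0) = 1
f′′(0) = -1
f′′′(0) = 0
f^(4)(0) = 2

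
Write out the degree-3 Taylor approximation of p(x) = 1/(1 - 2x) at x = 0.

p(0) = 1
p′(0) = 2
p′′(0) = 8
p′′′(0) = 48

8*x^3 + 4*x^2 + 2*x + 1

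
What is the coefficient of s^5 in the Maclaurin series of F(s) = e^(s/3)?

1/29160

Differentiate repeatedly and evaluate at the center.
F(0) = 1
F′(0) = 1/3
F′′(0) = 1/9
F′′′(0) = 1/27
F^(4)(0) = 1/81
F^(5)(0) = 1/243
The Taylor polynomial is Σ F^(k)(0)/k! · s^k.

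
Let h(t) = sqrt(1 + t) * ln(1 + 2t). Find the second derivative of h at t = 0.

Multiply the two series term by term and collect like powers.
From the series, [t^2] h = -1; multiply by 2! = 2 to get -2.

-2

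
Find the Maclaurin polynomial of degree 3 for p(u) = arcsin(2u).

p(0) = 0
p′(0) = 2
p′′(0) = 0
p′′′(0) = 8

4*u^3/3 + 2*u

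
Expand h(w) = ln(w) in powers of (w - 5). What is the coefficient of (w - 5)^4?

-1/2500

h(5) = ln(5)
h′(5) = 1/5
h′′(5) = -1/25
h′′′(5) = 2/125
h^(4)(5) = -6/625
So c_4 = h^(4)(5)/4! = -1/2500.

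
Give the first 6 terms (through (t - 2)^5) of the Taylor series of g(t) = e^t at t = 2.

(t - 2)^5*e^(2)/120 + (t - 2)^4*e^(2)/24 + (t - 2)^3*e^(2)/6 + (t - 2)^2*e^(2)/2 + (t - 2)*e^(2) + e^(2)

[(t - 2)^0] = e^(2);  [(t - 2)^1] = e^(2);  [(t - 2)^2] = e^(2)/2;  [(t - 2)^3] = e^(2)/6;  [(t - 2)^4] = e^(2)/24;  [(t - 2)^5] = e^(2)/120.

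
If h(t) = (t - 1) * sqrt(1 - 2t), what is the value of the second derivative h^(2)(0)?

Multiply each power in the prefactor through the base expansion.
The coefficient of t^2 in the expansion is -1/2, so h′′(0) = 2! * (-1/2) = -1.

-1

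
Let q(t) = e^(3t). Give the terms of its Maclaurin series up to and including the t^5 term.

81*t^5/40 + 27*t^4/8 + 9*t^3/2 + 9*t^2/2 + 3*t + 1

q(0) = 1
q′(0) = 3
q′′(0) = 9
q′′′(0) = 27
q^(4)(0) = 81
q^(5)(0) = 243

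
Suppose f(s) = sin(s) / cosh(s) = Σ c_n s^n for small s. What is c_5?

3/10

Invert the denominator's series and multiply.
f(0) = 0
f′(0) = 1
f′′(0) = 0
f′′′(0) = -4
f^(4)(0) = 0
f^(5)(0) = 36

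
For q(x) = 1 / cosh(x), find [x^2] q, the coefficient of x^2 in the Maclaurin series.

-1/2

Write the quotient as an unknown series and match coefficients against numerator = denominator · series.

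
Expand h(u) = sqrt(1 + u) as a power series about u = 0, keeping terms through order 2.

h(0) = 1
h′(0) = 1/2
h′′(0) = -1/4

-u^2/8 + u/2 + 1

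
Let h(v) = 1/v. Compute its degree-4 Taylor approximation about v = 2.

h(2) = 1/2
h′(2) = -1/4
h′′(2) = 1/4
h′′′(2) = -3/8
h^(4)(2) = 3/4

(v - 2)^4/32 - (v - 2)^3/16 + (v - 2)^2/8 - (v - 2)/4 + 1/2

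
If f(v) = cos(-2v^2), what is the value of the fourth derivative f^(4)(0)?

From the series, [v^4] f = -2; multiply by 4! = 24 to get -48.

-48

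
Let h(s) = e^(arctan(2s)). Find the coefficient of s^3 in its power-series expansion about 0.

-4/3

Plug the Maclaurin series of the inner function into that of the outer and collect terms.
h(0) = 1
h′(0) = 2
h′′(0) = 4
h′′′(0) = -8
So c_3 = h′′′(0)/3! = -4/3.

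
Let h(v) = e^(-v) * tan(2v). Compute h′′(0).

-4

Write out both Maclaurin series and multiply, keeping only the needed powers.
The coefficient of v^2 in the expansion is -2, so h′′(0) = 2! * (-2) = -4.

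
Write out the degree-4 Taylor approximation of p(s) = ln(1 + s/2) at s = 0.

p(0) = 0
p′(0) = 1/2
p′′(0) = -1/4
p′′′(0) = 1/4
p^(4)(0) = -3/8
Then c_k = p^(k)(0)/k! gives each Taylor coefficient.

-s^4/64 + s^3/24 - s^2/8 + s/2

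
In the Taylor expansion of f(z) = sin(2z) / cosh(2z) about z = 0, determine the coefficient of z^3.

Invert the denominator's series and multiply.
f(0) = 0
f′(0) = 2
f′′(0) = 0
f′′′(0) = -32
So c_3 = f′′′(0)/3! = -16/3.

-16/3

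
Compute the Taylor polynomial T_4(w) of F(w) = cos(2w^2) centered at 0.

[w^0] = 1;  [w^1] = 0;  [w^2] = 0;  [w^3] = 0;  [w^4] = -2.

1 - 2*w^4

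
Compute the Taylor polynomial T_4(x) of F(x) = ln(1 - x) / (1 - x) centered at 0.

Expand each factor separately, then convolve coefficients.

-25*x^4/12 - 11*x^3/6 - 3*x^2/2 - x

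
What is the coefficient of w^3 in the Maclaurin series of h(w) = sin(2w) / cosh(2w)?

-16/3

Write the quotient as an unknown series and match coefficients against numerator = denominator · series.
h(0) = 0
h′(0) = 2
h′′(0) = 0
h′′′(0) = -32
Dividing each by k! gives the coefficients c_0, ..., c_3.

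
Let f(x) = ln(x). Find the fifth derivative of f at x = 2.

3/4

Apply the Taylor formula c_k = f^(k)(a)/k!.
The coefficient of (x - 2)^5 in the expansion is 1/160, so f^(5)(2) = 5! * (1/160) = 3/4.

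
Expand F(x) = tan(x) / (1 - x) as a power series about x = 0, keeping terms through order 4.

Write out both Maclaurin series and multiply, keeping only the needed powers.
F(0) = 0
F′(0) = 1
F′′(0) = 2
F′′′(0) = 8
F^(4)(0) = 32

4*x^4/3 + 4*x^3/3 + x^2 + x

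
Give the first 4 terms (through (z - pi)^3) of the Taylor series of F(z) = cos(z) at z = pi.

F(pi) = -1
F′(pi) = 0
F′′(pi) = 1
F′′′(pi) = 0

(z - pi)^2/2 - 1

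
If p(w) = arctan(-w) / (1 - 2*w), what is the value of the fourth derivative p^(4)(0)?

Expand 1/(denominator) as a geometric series and multiply by the numerator's series.
The coefficient of w^4 in the expansion is -22/3, so p^(4)(0) = 4! * (-22/3) = -176.

-176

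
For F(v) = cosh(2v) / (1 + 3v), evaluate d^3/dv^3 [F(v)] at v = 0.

-198

Expand each factor separately, then convolve coefficients.
The coefficient of v^3 in the expansion is -33, so F′′′(0) = 3! * (-33) = -198.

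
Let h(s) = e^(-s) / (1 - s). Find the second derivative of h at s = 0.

1

Expand each factor separately, then convolve coefficients.
From the series, [s^2] h = 1/2; multiply by 2! = 2 to get 1.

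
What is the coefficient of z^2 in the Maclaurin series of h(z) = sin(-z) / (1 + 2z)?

2

Expand each factor separately, then convolve coefficients.
h(0) = 0
h′(0) = -1
h′′(0) = 4
So c_2 = h′′(0)/2! = 2.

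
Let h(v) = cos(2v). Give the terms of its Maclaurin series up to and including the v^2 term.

h(0) = 1
h′(0) = 0
h′′(0) = -4

1 - 2*v^2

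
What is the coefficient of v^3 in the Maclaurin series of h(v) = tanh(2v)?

h(0) = 0
h′(0) = 2
h′′(0) = 0
h′′′(0) = -16
So c_3 = h′′′(0)/3! = -8/3.

-8/3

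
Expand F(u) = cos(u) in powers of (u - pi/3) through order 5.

-sqrt(3)*(u - pi/3)^5/240 + (u - pi/3)^4/48 + sqrt(3)*(u - pi/3)^3/12 - (u - pi/3)^2/4 - sqrt(3)*(u - pi/3)/2 + 1/2

F(pi/3) = 1/2
F′(pi/3) = -sqrt(3)/2
F′′(pi/3) = -1/2
F′′′(pi/3) = sqrt(3)/2
F^(4)(pi/3) = 1/2
F^(5)(pi/3) = -sqrt(3)/2
The Taylor polynomial is Σ F^(k)(pi/3)/k! · (u - pi/3)^k.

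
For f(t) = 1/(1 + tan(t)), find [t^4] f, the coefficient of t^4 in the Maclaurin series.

5/3

Plug the Maclaurin series of the inner function into that of the outer and collect terms.
[t^0] = 1;  [t^1] = -1;  [t^2] = 1;  [t^3] = -4/3;  [t^4] = 5/3.
So c_4 = f^(4)(0)/4! = 5/3.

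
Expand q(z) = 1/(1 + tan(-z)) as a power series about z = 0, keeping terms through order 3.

4*z^3/3 + z^2 + z + 1

Plug the Maclaurin series of the inner function into that of the outer and collect terms.
q(0) = 1
q′(0) = 1
q′′(0) = 2
q′′′(0) = 8
The Taylor polynomial is Σ q^(k)(0)/k! · z^k.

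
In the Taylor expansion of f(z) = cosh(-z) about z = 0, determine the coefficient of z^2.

1/2

Differentiate repeatedly and evaluate at the center.
f(0) = 1
f′(0) = 0
f′′(0) = 1
So c_2 = f′′(0)/2! = 1/2.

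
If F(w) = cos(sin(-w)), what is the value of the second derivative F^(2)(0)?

Substitute the inner expansion into the outer series and collect powers.
The coefficient of w^2 in the expansion is -1/2, so F′′(0) = 2! * (-1/2) = -1.

-1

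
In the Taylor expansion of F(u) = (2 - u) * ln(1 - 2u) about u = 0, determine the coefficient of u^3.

-10/3

Shift and add copies of the series according to the polynomial's terms.
F(0) = 0
F′(0) = -4
F′′(0) = -4
F′′′(0) = -20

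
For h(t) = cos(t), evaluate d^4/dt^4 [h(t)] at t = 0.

Compute the successive derivatives at the expansion point and divide by k!.
The coefficient of t^4 in the expansion is 1/24, so h^(4)(0) = 4! * (1/24) = 1.

1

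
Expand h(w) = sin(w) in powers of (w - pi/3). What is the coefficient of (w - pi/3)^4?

sqrt(3)/48

Apply the Taylor formula c_k = f^(k)(a)/k!.
h(pi/3) = sqrt(3)/2
h′(pi/3) = 1/2
h′′(pi/3) = -sqrt(3)/2
h′′′(pi/3) = -1/2
h^(4)(pi/3) = sqrt(3)/2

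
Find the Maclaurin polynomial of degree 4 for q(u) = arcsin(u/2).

q(0) = 0
q′(0) = 1/2
q′′(0) = 0
q′′′(0) = 1/8
q^(4)(0) = 0
Then c_k = q^(k)(0)/k! gives each Taylor coefficient.

u^3/48 + u/2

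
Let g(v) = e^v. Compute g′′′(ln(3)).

3

The coefficient of (v - ln(3))^3 in the expansion is 1/2, so g′′′(ln(3)) = 3! * (1/2) = 3.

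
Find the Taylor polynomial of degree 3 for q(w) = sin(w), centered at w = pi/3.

-(w - pi/3)^3/12 - sqrt(3)*(w - pi/3)^2/4 + (w - pi/3)/2 + sqrt(3)/2

Compute the successive derivatives at the expansion point and divide by k!.
[(w - pi/3)^0] = sqrt(3)/2;  [(w - pi/3)^1] = 1/2;  [(w - pi/3)^2] = -sqrt(3)/4;  [(w - pi/3)^3] = -1/12.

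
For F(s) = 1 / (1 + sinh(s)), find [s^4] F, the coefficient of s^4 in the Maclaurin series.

Expand as Σ (-1)^k u^k with u equal to the inner function's series.
F(0) = 1
F′(0) = -1
F′′(0) = 2
F′′′(0) = -7
F^(4)(0) = 32
The Taylor polynomial is Σ F^(k)(0)/k! · s^k.

4/3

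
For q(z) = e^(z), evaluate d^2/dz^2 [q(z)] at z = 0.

The coefficient of z^2 in the expansion is 1/2, so q′′(0) = 2! * (1/2) = 1.

1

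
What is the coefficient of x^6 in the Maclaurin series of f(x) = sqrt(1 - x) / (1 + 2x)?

Expand each factor separately, then convolve coefficients.
f(0) = 1
f′(0) = -5/2
f′′(0) = 39/4
f′′′(0) = -471/8
f^(4)(0) = 7521/16
f^(5)(0) = -150525/32
f^(6)(0) = 3611655/64
So c_6 = f^(6)(0)/6! = 80259/1024.

80259/1024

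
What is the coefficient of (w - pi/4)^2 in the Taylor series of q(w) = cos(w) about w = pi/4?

-sqrt(2)/4

Use the known series and substitute for the argument.
q(pi/4) = sqrt(2)/2
q′(pi/4) = -sqrt(2)/2
q′′(pi/4) = -sqrt(2)/2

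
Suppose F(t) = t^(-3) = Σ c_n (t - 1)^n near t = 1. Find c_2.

6

F(1) = 1
F′(1) = -3
F′′(1) = 12
So c_2 = F′′(1)/2! = 6.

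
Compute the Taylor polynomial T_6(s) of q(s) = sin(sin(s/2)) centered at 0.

s^5/320 - s^3/24 + s/2

Plug the Maclaurin series of the inner function into that of the outer and collect terms.
[s^0] = 0;  [s^1] = 1/2;  [s^2] = 0;  [s^3] = -1/24;  [s^4] = 0;  [s^5] = 1/320;  [s^6] = 0.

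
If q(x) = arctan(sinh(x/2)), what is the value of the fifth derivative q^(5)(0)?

5/32

Compose series: expand the inner function first, then feed it into the outer expansion.
From the series, [x^5] q = 1/768; multiply by 5! = 120 to get 5/32.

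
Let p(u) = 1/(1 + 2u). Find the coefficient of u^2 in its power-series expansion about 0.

4

[u^0] = 1;  [u^1] = -2;  [u^2] = 4.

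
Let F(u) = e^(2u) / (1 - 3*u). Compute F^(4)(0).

3784

Expand 1/(denominator) as a geometric series and multiply by the numerator's series.
From the series, [u^4] F = 473/3; multiply by 4! = 24 to get 3784.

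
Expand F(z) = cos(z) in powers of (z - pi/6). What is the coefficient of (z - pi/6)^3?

1/12

[(z - pi/6)^0] = sqrt(3)/2;  [(z - pi/6)^1] = -1/2;  [(z - pi/6)^2] = -sqrt(3)/4;  [(z - pi/6)^3] = 1/12.
So c_3 = F′′′(pi/6)/3! = 1/12.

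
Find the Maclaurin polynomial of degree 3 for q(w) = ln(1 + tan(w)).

Let u equal the inner series; expand the outer function in u and truncate.
[w^0] = 0;  [w^1] = 1;  [w^2] = -1/2;  [w^3] = 2/3.

2*w^3/3 - w^2/2 + w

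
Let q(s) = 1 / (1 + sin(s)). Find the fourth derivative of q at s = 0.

Use the geometric series for the reciprocal, then substitute.
The coefficient of s^4 in the expansion is 2/3, so q^(4)(0) = 4! * (2/3) = 16.

16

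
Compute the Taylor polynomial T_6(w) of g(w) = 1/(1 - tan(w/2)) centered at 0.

61*w^6/1440 + w^5/15 + 5*w^4/48 + w^3/6 + w^2/4 + w/2 + 1

Compose series: expand the inner function first, then feed it into the outer expansion.
[w^0] = 1;  [w^1] = 1/2;  [w^2] = 1/4;  [w^3] = 1/6;  [w^4] = 5/48;  [w^5] = 1/15;  [w^6] = 61/1440.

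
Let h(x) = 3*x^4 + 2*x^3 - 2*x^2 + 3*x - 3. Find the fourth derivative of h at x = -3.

The coefficient of (x + 3)^4 in the expansion is 3, so h^(4)(-3) = 4! * (3) = 72.

72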